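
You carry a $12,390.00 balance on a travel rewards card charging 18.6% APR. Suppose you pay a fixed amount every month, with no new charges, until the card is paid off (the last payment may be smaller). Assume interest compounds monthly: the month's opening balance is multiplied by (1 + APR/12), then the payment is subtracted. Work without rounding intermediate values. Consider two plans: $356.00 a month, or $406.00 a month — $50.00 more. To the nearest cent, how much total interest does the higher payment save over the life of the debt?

$1,036.42

Monthly rate r = 18.6%/12 = 1.55% = 0.0155.
At $356.00/mo: n = ⌈−ln(1 − rB₀/P)/ln(1+r)⌉ = 51 payments (last $146.10); total interest = total paid − $12,390.00 = $5,556.10.
At $406.00/mo: 42 payments (last $263.68); total interest $4,519.68.
Interest saved = $5,556.10 − $4,519.68 = $1,036.42.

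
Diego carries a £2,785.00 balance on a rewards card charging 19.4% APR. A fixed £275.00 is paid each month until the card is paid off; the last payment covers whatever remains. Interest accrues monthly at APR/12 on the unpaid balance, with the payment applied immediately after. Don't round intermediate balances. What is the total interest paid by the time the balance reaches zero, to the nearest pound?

£281

Monthly rate r = 19.4%/12 = 1.61667% = 0.0161667.
Payoff takes n = ⌈−ln(1 − rB₀/P)/ln(1+r)⌉ = ⌈11.149⌉ = 12 payments; the last is £41.19.
Total paid = 11·£275.00 + £41.19 = £3,066.19.
Total interest = total paid − principal = £3,066.19 − £2,785.00 = £281.19.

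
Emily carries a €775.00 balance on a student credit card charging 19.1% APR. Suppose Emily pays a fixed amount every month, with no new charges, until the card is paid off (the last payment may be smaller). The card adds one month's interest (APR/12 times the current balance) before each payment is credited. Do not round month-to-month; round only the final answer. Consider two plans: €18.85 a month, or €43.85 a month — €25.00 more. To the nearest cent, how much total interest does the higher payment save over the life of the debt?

€351.01

Monthly rate r = 19.1%/12 = 1.59167% = 0.0159167.
At €18.85/mo: n = ⌈−ln(1 − rB₀/P)/ln(1+r)⌉ = 68 payments (last €5.34); total interest = total paid − €775.00 = €493.29.
At €43.85/mo: 21 payments (last €40.28); total interest €142.28.
Interest saved = €493.29 − €142.28 = €351.01.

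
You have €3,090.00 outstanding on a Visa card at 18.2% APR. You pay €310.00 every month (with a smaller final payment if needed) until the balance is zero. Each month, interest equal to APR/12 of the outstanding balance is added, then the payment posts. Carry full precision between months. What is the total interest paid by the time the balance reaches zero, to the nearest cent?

€285.72

Monthly rate r = 18.2%/12 = 1.51667% = 0.0151667.
Payoff takes n = ⌈−ln(1 − rB₀/P)/ln(1+r)⌉ = ⌈10.889⌉ = 11 payments; the last is €275.72.
Total paid = 10·€310.00 + €275.72 = €3,375.72.
Total interest = total paid − principal = €3,375.72 − €3,090.00 = €285.72.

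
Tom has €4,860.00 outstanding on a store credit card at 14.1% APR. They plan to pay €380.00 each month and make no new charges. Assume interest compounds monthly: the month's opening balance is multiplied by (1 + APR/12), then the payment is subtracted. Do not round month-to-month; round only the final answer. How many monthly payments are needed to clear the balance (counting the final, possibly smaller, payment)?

Monthly rate r = 14.1%/12 = 1.175% = 0.01175.
Recurrence: B ← B·(1+r) − €380.00.
Month 1: interest €57.10; balance after payment €4,537.10.
Month 2: interest €53.31; balance after payment €4,210.42.
Closed form: n = −ln(1 − rB₀/P)/ln(1+r) = −ln(0.84972)/ln(1.01175) ≈ 13.940, so the balance reaches zero during payment 14.

14 payments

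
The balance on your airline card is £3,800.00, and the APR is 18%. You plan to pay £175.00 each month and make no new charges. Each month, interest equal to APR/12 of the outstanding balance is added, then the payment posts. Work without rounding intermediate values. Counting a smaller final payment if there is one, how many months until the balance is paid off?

Monthly rate r = 18%/12 = 1.5% = 0.015.
Recurrence: B ← B·(1+r) − £175.00.
Month 1: interest £57.00; balance after payment £3,682.00.
Month 2: interest £55.23; balance after payment £3,562.23.
Closed form: n = −ln(1 − rB₀/P)/ln(1+r) = −ln(0.67429)/ln(1.015) ≈ 26.470, so the balance reaches zero during payment 27.

27 months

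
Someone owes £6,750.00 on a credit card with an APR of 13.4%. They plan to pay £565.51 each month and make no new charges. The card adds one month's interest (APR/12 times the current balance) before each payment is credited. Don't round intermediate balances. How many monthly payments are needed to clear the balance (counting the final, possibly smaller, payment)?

Monthly rate r = 13.4%/12 = 1.11667% = 0.0111667.
Recurrence: B ← B·(1+r) − £565.51.
Month 1: interest £75.38; balance after payment £6,259.86.
Month 2: interest £69.90; balance after payment £5,764.26.
Closed form: n = −ln(1 − rB₀/P)/ln(1+r) = −ln(0.86671)/ln(1.01117) ≈ 12.882, so the balance reaches zero during payment 13.

13 months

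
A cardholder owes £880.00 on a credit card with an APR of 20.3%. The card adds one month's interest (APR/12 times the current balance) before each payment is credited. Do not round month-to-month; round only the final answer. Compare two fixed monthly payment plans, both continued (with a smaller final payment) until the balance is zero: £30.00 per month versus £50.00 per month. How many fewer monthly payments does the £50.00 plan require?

Monthly rate r = 20.3%/12 = 1.69167% = 0.0169167.
At £30.00/mo: n = ⌈−ln(1 − rB₀/P)/ln(1+r)⌉ = 41 payments (last £26.16); total interest = total paid − £880.00 = £346.16.
At £50.00/mo: 22 payments (last £3.49); total interest £173.49.
Payments saved = 41 − 22 = 19.

19 fewer payments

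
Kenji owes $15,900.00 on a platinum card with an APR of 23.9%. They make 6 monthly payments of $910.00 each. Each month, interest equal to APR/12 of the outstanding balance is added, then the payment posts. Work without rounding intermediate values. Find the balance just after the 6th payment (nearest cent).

$12,158.02

Monthly rate r = 23.9%/12 = 1.99167% = 0.0199167.
Each month: B ← B·(1+r) − $910.00.
Month 1: interest $316.68; balance after payment $15,306.67.
Month 2: interest $304.86; balance after payment $14,701.53.
Month 3: interest $292.81; balance after payment $14,084.34.
Month 4: interest $280.51; balance after payment $13,454.85.
Month 5: interest $267.98; balance after payment $12,812.83.
Month 6: interest $255.19; balance after payment $12,158.02.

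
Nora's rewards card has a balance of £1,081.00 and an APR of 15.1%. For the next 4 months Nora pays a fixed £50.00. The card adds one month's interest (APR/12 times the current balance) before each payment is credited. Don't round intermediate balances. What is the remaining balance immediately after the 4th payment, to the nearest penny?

Monthly rate r = 15.1%/12 = 1.25833% = 0.0125833.
Each month: B ← B·(1+r) − £50.00.
Month 1: interest £13.60; balance after payment £1,044.60.
Month 2: interest £13.14; balance after payment £1,007.75.
Month 3: interest £12.68; balance after payment £970.43.
Month 4: interest £12.21; balance after payment £932.64.

£932.64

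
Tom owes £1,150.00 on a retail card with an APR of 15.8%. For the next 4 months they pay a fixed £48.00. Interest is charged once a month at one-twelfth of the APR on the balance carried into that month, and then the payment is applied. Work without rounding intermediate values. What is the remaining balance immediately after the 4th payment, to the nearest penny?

£1,015.95

Monthly rate r = 15.8%/12 = 1.31667% = 0.0131667.
Each month: B ← B·(1+r) − £48.00.
Month 1: interest £15.14; balance after payment £1,117.14.
Month 2: interest £14.71; balance after payment £1,083.85.
Month 3: interest £14.27; balance after payment £1,050.12.
Month 4: interest £13.83; balance after payment £1,015.95.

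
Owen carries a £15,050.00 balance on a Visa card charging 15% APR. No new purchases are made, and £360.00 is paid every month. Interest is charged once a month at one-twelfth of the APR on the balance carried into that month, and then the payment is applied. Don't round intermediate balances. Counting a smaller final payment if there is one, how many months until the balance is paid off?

Monthly rate r = 15%/12 = 1.25% = 0.0125.
Recurrence: B ← B·(1+r) − £360.00.
Month 1: interest £188.12; balance after payment £14,878.12.
Month 2: interest £185.98; balance after payment £14,704.10.
Closed form: n = −ln(1 − rB₀/P)/ln(1+r) = −ln(0.47743)/ln(1.0125) ≈ 59.516, so the balance reaches zero during payment 60.

60 months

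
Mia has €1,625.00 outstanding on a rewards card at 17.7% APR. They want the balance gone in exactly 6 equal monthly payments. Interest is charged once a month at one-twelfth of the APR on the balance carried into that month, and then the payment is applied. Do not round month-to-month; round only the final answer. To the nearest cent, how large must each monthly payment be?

€284.99

Monthly rate r = 17.7%/12 = 1.475% = 0.01475.
Level-payment amortization: P = B₀·r / (1 − (1+r)^(−n)) = 1625.00·0.01475 / (1 − 1.01475^(−6)).
Denominator 1 − (1+r)^(−6) = 0.0841051014.
P = 23.9688 / 0.0841051014 ≈ 284.99.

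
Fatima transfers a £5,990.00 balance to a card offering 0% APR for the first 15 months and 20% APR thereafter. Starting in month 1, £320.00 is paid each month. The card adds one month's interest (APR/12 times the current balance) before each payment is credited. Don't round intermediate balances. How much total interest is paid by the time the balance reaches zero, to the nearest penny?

£48.98

Promo months 1–15 at r₀ = 0%/12 = 0; months 16+ at r₁ = 20%/12 = 0.0166667.
After month 15 (no interest yet): B = £5,990.00 − 15·£320.00 = £1,190.00.
Then at r₁ with £320.00/mo: n₂ = −ln(1 − r₁·B/P)/ln(1+r₁) ≈ 3.87 → 4 more payments.
Total paid = 18·£320.00 + £278.98 = £6,038.98; interest = £6,038.98 − £5,990.00 = £48.98.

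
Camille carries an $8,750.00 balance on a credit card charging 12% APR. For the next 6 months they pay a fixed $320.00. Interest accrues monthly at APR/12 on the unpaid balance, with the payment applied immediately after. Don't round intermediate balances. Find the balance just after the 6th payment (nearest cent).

$7,319.66

Monthly rate r = 12%/12 = 1% = 0.01.
Each month: B ← B·(1+r) − $320.00.
Month 1: interest $87.50; balance after payment $8,517.50.
Month 2: interest $85.17; balance after payment $8,282.67.
Month 3: interest $82.83; balance after payment $8,045.50.
Month 4: interest $80.46; balance after payment $7,805.96.
Month 5: interest $78.06; balance after payment $7,564.02.
Month 6: interest $75.64; balance after payment $7,319.66.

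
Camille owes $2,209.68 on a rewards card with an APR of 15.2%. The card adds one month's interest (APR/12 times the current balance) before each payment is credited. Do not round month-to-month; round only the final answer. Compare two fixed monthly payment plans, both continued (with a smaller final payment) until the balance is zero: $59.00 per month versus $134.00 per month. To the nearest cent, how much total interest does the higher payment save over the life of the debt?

Monthly rate r = 15.2%/12 = 1.26667% = 0.0126667.
At $59.00/mo: n = ⌈−ln(1 − rB₀/P)/ln(1+r)⌉ = 52 payments (last $5.95); total interest = total paid − $2,209.68 = $805.27.
At $134.00/mo: 19 payments (last $82.51); total interest $284.83.
Interest saved = $805.27 − $284.83 = $520.44.

$520.44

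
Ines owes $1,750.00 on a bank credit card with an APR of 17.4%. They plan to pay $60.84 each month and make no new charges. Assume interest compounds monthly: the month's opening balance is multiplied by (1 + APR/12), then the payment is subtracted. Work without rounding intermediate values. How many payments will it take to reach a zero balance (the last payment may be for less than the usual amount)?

Monthly rate r = 17.4%/12 = 1.45% = 0.0145.
Recurrence: B ← B·(1+r) − $60.84.
Month 1: interest $25.38; balance after payment $1,714.54.
Month 2: interest $24.86; balance after payment $1,678.56.
Closed form: n = −ln(1 − rB₀/P)/ln(1+r) = −ln(0.58292)/ln(1.0145) ≈ 37.490, so the balance reaches zero during payment 38.

38 payments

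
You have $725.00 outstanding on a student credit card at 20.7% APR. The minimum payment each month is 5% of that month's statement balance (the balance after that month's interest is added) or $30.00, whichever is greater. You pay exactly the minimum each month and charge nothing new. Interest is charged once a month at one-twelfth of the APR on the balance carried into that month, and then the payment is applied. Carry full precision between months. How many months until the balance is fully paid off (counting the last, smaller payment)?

Monthly rate r = 20.7%/12 = 1.725% = 0.01725.
While 5% of the post-interest balance exceeds $30.00, each month B ← (B·(1+r))·(1 − 0.05), i.e. B shrinks by the factor (1+r)·0.95 = 0.96639.
This holds for months 1–7. Entering month 8 the balance is $570.69; 5% of the post-interest balance is now below $30.00, so the flat $30.00 minimum applies from here.
From month 8 a fixed $30.00 at rate r clears $570.69 in 24 more payments. Total: 7 + 24 = 31 months.

31 months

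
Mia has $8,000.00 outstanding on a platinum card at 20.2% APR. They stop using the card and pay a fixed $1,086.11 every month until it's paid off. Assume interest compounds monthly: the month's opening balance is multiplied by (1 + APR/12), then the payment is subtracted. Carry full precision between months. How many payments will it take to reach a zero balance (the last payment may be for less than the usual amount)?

Monthly rate r = 20.2%/12 = 1.68333% = 0.0168333.
Recurrence: B ← B·(1+r) − $1,086.11.
Month 1: interest $134.67; balance after payment $7,048.56.
Month 2: interest $118.65; balance after payment $6,081.10.
Closed form: n = −ln(1 − rB₀/P)/ln(1+r) = −ln(0.87601)/ln(1.01683) ≈ 7.930, so the balance reaches zero during payment 8.

8 payments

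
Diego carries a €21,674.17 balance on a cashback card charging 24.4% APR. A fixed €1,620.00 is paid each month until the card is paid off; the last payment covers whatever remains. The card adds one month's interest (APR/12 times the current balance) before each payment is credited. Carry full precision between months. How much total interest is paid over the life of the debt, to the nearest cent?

Monthly rate r = 24.4%/12 = 2.03333% = 0.0203333.
Payoff takes n = ⌈−ln(1 − rB₀/P)/ln(1+r)⌉ = ⌈15.774⌉ = 16 payments; the last is €1,256.03.
Total paid = 15·€1,620.00 + €1,256.03 = €25,556.03.
Total interest = total paid − principal = €25,556.03 − €21,674.17 = €3,881.86.

€3,881.86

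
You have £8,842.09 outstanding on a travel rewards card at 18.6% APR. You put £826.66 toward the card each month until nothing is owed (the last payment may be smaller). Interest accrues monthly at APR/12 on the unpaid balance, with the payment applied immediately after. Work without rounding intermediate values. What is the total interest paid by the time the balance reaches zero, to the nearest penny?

£901.41

Monthly rate r = 18.6%/12 = 1.55% = 0.0155.
Payoff takes n = ⌈−ln(1 − rB₀/P)/ln(1+r)⌉ = ⌈11.785⌉ = 12 payments; the last is £650.24.
Total paid = 11·£826.66 + £650.24 = £9,743.50.
Total interest = total paid − principal = £9,743.50 − £8,842.09 = £901.41.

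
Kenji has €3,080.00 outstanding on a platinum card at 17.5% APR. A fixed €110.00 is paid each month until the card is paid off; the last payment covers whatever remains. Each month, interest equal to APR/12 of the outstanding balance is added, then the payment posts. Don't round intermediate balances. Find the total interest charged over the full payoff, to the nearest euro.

€908

Monthly rate r = 17.5%/12 = 1.45833% = 0.0145833.
Payoff takes n = ⌈−ln(1 − rB₀/P)/ln(1+r)⌉ = ⌈36.249⌉ = 37 payments; the last is €27.52.
Total paid = 36·€110.00 + €27.52 = €3,987.52.
Total interest = total paid − principal = €3,987.52 − €3,080.00 = €907.52.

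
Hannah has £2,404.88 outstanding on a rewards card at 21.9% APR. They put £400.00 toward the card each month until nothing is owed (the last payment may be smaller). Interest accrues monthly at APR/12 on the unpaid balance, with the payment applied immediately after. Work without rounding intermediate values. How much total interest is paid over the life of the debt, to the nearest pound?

£167

Monthly rate r = 21.9%/12 = 1.825% = 0.01825.
Payoff takes n = ⌈−ln(1 − rB₀/P)/ln(1+r)⌉ = ⌈6.426⌉ = 7 payments; the last is £171.40.
Total paid = 6·£400.00 + £171.40 = £2,571.40.
Total interest = total paid − principal = £2,571.40 − £2,404.88 = £166.52.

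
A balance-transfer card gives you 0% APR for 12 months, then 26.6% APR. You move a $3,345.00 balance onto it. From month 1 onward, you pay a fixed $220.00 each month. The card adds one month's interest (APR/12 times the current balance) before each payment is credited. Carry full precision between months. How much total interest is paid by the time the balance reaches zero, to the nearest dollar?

Promo months 1–12 at r₀ = 0%/12 = 0; months 13+ at r₁ = 26.6%/12 = 0.0221667.
After month 12 (no interest yet): B = $3,345.00 − 12·$220.00 = $705.00.
Then at r₁ with $220.00/mo: n₂ = −ln(1 − r₁·B/P)/ln(1+r₁) ≈ 3.36 → 4 more payments.
Total paid = 15·$220.00 + $79.92 = $3,379.92; interest = $3,379.92 − $3,345.00 = $34.92.

$35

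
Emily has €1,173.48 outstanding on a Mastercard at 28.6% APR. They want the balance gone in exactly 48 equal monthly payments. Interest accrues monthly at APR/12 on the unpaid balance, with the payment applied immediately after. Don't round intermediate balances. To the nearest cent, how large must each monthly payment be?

Monthly rate r = 28.6%/12 = 2.38333% = 0.0238333.
Level-payment amortization: P = B₀·r / (1 − (1+r)^(−n)) = 1173.48·0.0238333 / (1 − 1.02383^(−48)).
Denominator 1 − (1+r)^(−48) = 0.677154094.
P = 27.9679 / 0.677154094 ≈ 41.30.

€41.30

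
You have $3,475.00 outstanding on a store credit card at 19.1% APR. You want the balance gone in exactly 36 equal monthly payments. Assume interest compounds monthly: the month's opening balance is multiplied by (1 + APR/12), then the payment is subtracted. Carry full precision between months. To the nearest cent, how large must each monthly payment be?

Monthly rate r = 19.1%/12 = 1.59167% = 0.0159167.
Level-payment amortization: P = B₀·r / (1 − (1+r)^(−n)) = 3475.00·0.0159167 / (1 − 1.01592^(−36)).
Denominator 1 − (1+r)^(−36) = 0.433618666.
P = 55.3104 / 0.433618666 ≈ 127.56.

$127.56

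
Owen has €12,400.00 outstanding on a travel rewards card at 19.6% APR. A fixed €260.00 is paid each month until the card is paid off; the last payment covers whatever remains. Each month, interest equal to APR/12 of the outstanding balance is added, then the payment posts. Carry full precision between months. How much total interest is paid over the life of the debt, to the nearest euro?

Monthly rate r = 19.6%/12 = 1.63333% = 0.0163333.
Payoff takes n = ⌈−ln(1 − rB₀/P)/ln(1+r)⌉ = ⌈93.170⌉ = 94 payments; the last is €44.40.
Total paid = 93·€260.00 + €44.40 = €24,224.40.
Total interest = total paid − principal = €24,224.40 − €12,400.00 = €11,824.40.

€11,824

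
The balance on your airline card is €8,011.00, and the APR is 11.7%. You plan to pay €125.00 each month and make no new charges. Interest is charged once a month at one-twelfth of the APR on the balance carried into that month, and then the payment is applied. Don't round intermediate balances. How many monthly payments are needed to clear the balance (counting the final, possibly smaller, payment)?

102 months

Monthly rate r = 11.7%/12 = 0.975% = 0.00975.
Recurrence: B ← B·(1+r) − €125.00.
Month 1: interest €78.11; balance after payment €7,964.11.
Month 2: interest €77.65; balance after payment €7,916.76.
Closed form: n = −ln(1 − rB₀/P)/ln(1+r) = −ln(0.37514)/ln(1.00975) ≈ 101.048, so the balance reaches zero during payment 102.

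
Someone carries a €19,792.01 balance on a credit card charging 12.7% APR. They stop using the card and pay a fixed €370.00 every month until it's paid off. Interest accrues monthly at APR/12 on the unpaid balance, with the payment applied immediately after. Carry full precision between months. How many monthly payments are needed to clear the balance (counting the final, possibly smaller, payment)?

Monthly rate r = 12.7%/12 = 1.05833% = 0.0105833.
Recurrence: B ← B·(1+r) − €370.00.
Month 1: interest €209.47; balance after payment €19,631.48.
Month 2: interest €207.77; balance after payment €19,469.24.
Closed form: n = −ln(1 − rB₀/P)/ln(1+r) = −ln(0.43388)/ln(1.01058) ≈ 79.314, so the balance reaches zero during payment 80.

80 payments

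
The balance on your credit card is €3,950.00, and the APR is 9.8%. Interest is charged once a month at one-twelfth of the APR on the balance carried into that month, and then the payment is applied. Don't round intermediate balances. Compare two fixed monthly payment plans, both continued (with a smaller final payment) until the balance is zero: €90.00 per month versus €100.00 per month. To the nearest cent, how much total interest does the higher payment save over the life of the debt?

€122.74

Monthly rate r = 9.8%/12 = 0.816667% = 0.00816667.
At €90.00/mo: n = ⌈−ln(1 − rB₀/P)/ln(1+r)⌉ = 55 payments (last €51.23); total interest = total paid − €3,950.00 = €961.23.
At €100.00/mo: 48 payments (last €88.49); total interest €838.49.
Interest saved = €961.23 − €838.49 = €122.74.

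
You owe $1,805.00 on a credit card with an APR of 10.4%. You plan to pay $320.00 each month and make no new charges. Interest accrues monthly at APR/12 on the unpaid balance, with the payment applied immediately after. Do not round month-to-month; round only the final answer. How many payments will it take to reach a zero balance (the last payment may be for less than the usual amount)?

6 payments

Monthly rate r = 10.4%/12 = 0.866667% = 0.00866667.
Recurrence: B ← B·(1+r) − $320.00.
Month 1: interest $15.64; balance after payment $1,500.64.
Month 2: interest $13.01; balance after payment $1,193.65.
Month 3: interest $10.34; balance after payment $883.99.
Month 4: interest $7.66; balance after payment $571.66.
Month 5: interest $4.95; balance after payment $256.61.
Month 6: interest $2.22; balance after payment $0.00.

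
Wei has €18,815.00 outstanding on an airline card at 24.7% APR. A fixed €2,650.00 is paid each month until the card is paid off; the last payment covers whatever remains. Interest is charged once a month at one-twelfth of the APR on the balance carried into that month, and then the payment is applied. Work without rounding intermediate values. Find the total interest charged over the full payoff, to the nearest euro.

Monthly rate r = 24.7%/12 = 2.05833% = 0.0205833.
Payoff takes n = ⌈−ln(1 − rB₀/P)/ln(1+r)⌉ = ⌈7.754⌉ = 8 payments; the last is €2,004.03.
Total paid = 7·€2,650.00 + €2,004.03 = €20,554.03.
Total interest = total paid − principal = €20,554.03 − €18,815.00 = €1,739.03.

€1,739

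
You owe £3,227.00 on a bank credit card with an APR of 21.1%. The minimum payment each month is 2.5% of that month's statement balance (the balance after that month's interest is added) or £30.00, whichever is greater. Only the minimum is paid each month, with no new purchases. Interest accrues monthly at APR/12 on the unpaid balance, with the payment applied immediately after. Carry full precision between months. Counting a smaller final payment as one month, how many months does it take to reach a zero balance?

Monthly rate r = 21.1%/12 = 1.75833% = 0.0175833.
While 2.5% of the post-interest balance exceeds £30.00, each month B ← (B·(1+r))·(1 − 0.025), i.e. B shrinks by the factor (1+r)·0.975 = 0.99214.
This holds for months 1–128. Entering month 129 the balance is £1,175.84; 2.5% of the post-interest balance is now below £30.00, so the flat £30.00 minimum applies from here.
From month 129 a fixed £30.00 at rate r clears £1,175.84 in 68 more payments. Total: 128 + 68 = 196 months.

196 months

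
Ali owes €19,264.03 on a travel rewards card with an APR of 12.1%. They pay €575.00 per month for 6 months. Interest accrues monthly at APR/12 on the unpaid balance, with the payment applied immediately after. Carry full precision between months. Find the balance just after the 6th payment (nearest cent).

Monthly rate r = 12.1%/12 = 1.00833% = 0.0100833.
Each month: B ← B·(1+r) − €575.00.
Month 1: interest €194.25; balance after payment €18,883.28.
Month 2: interest €190.41; balance after payment €18,498.68.
Month 3: interest €186.53; balance after payment €18,110.21.
Month 4: interest €182.61; balance after payment €17,717.82.
Month 5: interest €178.65; balance after payment €17,321.48.
Month 6: interest €174.66; balance after payment €16,921.13.

€16,921.13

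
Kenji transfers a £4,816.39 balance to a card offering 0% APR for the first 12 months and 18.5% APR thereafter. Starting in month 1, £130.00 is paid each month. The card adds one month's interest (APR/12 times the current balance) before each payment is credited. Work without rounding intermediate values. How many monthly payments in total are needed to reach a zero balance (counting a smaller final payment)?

44 months

Promo months 1–12 at r₀ = 0%/12 = 0; months 13+ at r₁ = 18.5%/12 = 0.0154167.
After month 12 (no interest yet): B = £4,816.39 − 12·£130.00 = £3,256.39.
Then at r₁ with £130.00/mo: n₂ = −ln(1 − r₁·B/P)/ln(1+r₁) ≈ 31.90 → 32 more payments.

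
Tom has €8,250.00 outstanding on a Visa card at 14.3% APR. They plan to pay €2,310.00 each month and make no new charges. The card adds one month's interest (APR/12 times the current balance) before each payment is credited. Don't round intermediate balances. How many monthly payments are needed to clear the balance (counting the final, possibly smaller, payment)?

4 months

Monthly rate r = 14.3%/12 = 1.19167% = 0.0119167.
Recurrence: B ← B·(1+r) − €2,310.00.
Month 1: interest €98.31; balance after payment €6,038.31.
Month 2: interest €71.96; balance after payment €3,800.27.
Month 3: interest €45.29; balance after payment €1,535.56.
Month 4: interest €18.30; balance after payment €0.00.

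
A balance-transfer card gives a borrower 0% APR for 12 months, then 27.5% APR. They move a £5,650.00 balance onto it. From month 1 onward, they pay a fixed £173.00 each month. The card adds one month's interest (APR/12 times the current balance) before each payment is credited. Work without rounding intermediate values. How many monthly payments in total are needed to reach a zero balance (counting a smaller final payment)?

Promo months 1–12 at r₀ = 0%/12 = 0; months 13+ at r₁ = 27.5%/12 = 0.0229167.
After month 12 (no interest yet): B = £5,650.00 − 12·£173.00 = £3,574.00.
Then at r₁ with £173.00/mo: n₂ = −ln(1 − r₁·B/P)/ln(1+r₁) ≈ 28.31 → 29 more payments.

41 months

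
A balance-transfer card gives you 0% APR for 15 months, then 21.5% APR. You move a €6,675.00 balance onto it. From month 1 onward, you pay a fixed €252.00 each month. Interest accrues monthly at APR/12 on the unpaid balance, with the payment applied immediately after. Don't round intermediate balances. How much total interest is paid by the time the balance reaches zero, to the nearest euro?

€375

Promo months 1–15 at r₀ = 0%/12 = 0; months 16+ at r₁ = 21.5%/12 = 0.0179167.
After month 15 (no interest yet): B = €6,675.00 − 15·€252.00 = €2,895.00.
Then at r₁ with €252.00/mo: n₂ = −ln(1 − r₁·B/P)/ln(1+r₁) ≈ 12.98 → 13 more payments.
Total paid = 27·€252.00 + €246.39 = €7,050.39; interest = €7,050.39 − €6,675.00 = €375.39.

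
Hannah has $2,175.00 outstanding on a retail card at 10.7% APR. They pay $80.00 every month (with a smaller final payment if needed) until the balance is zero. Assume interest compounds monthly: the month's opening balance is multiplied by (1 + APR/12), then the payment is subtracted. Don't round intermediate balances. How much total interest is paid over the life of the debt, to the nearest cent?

Monthly rate r = 10.7%/12 = 0.891667% = 0.00891667.
Payoff takes n = ⌈−ln(1 − rB₀/P)/ln(1+r)⌉ = ⌈31.275⌉ = 32 payments; the last is $22.03.
Total paid = 31·$80.00 + $22.03 = $2,502.03.
Total interest = total paid − principal = $2,502.03 − $2,175.00 = $327.03.

$327.03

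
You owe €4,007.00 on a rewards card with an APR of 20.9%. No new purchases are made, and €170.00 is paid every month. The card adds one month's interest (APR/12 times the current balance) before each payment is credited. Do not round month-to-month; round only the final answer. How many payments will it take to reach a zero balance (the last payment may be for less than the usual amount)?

Monthly rate r = 20.9%/12 = 1.74167% = 0.0174167.
Recurrence: B ← B·(1+r) − €170.00.
Month 1: interest €69.79; balance after payment €3,906.79.
Month 2: interest €68.04; balance after payment €3,804.83.
Closed form: n = −ln(1 − rB₀/P)/ln(1+r) = −ln(0.58948)/ln(1.01742) ≈ 30.609, so the balance reaches zero during payment 31.

31 payments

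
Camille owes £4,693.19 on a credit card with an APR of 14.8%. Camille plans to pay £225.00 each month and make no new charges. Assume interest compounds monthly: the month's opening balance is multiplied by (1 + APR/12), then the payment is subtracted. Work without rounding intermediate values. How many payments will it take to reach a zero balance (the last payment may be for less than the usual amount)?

25 months

Monthly rate r = 14.8%/12 = 1.23333% = 0.0123333.
Recurrence: B ← B·(1+r) − £225.00.
Month 1: interest £57.88; balance after payment £4,526.07.
Month 2: interest £55.82; balance after payment £4,356.89.
Closed form: n = −ln(1 − rB₀/P)/ln(1+r) = −ln(0.74274)/ln(1.01233) ≈ 24.262, so the balance reaches zero during payment 25.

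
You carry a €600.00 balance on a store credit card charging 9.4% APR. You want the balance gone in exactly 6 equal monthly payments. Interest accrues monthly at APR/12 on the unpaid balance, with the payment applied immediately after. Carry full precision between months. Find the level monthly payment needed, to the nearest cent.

Monthly rate r = 9.4%/12 = 0.783333% = 0.00783333.
Level-payment amortization: P = B₀·r / (1 − (1+r)^(−n)) = 600.00·0.00783333 / (1 − 1.00783^(−6)).
Denominator 1 − (1+r)^(−6) = 0.0457378667.
P = 4.7 / 0.0457378667 ≈ 102.76.

€102.76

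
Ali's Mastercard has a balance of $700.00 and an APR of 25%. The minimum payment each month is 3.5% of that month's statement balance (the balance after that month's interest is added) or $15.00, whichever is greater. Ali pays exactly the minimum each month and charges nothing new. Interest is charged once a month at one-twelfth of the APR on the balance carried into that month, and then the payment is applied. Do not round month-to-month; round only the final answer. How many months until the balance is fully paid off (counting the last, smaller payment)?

Monthly rate r = 25%/12 = 2.08333% = 0.0208333.
While 3.5% of the post-interest balance exceeds $15.00, each month B ← (B·(1+r))·(1 − 0.035), i.e. B shrinks by the factor (1+r)·0.965 = 0.9851.
This holds for months 1–35. Entering month 36 the balance is $413.97; 3.5% of the post-interest balance is now below $15.00, so the flat $15.00 minimum applies from here.
From month 36 a fixed $15.00 at rate r clears $413.97 in 42 more payments. Total: 35 + 42 = 77 months.

77 months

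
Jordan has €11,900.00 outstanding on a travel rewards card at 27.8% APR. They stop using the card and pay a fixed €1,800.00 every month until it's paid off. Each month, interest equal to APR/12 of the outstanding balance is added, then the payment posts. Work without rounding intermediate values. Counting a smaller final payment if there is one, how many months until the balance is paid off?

Monthly rate r = 27.8%/12 = 2.31667% = 0.0231667.
Recurrence: B ← B·(1+r) − €1,800.00.
Month 1: interest €275.68; balance after payment €10,375.68.
Month 2: interest €240.37; balance after payment €8,816.05.
Closed form: n = −ln(1 − rB₀/P)/ln(1+r) = −ln(0.84684)/ln(1.02317) ≈ 7.259, so the balance reaches zero during payment 8.

8 payments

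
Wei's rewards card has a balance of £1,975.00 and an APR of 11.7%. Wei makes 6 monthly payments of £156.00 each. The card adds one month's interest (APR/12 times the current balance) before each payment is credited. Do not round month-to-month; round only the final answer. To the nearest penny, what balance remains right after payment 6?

Monthly rate r = 11.7%/12 = 0.975% = 0.00975.
Each month: B ← B·(1+r) − £156.00.
Month 1: interest £19.26; balance after payment £1,838.26.
Month 2: interest £17.92; balance after payment £1,700.18.
Month 3: interest £16.58; balance after payment £1,560.76.
Month 4: interest £15.22; balance after payment £1,419.97.
Month 5: interest £13.84; balance after payment £1,277.82.
Month 6: interest £12.46; balance after payment £1,134.28.

£1,134.28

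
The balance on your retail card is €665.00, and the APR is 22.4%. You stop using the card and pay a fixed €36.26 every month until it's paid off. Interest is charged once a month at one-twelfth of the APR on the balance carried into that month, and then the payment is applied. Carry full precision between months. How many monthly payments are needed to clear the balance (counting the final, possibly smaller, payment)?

Monthly rate r = 22.4%/12 = 1.86667% = 0.0186667.
Recurrence: B ← B·(1+r) − €36.26.
Month 1: interest €12.41; balance after payment €641.15.
Month 2: interest €11.97; balance after payment €616.86.
Closed form: n = −ln(1 − rB₀/P)/ln(1+r) = −ln(0.65766)/ln(1.01867) ≈ 22.659, so the balance reaches zero during payment 23.

23 months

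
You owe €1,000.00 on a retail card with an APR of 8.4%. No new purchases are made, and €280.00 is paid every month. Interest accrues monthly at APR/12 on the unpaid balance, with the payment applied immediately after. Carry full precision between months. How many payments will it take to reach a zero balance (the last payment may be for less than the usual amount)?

Monthly rate r = 8.4%/12 = 0.7% = 0.007.
Recurrence: B ← B·(1+r) − €280.00.
Month 1: interest €7.00; balance after payment €727.00.
Month 2: interest €5.09; balance after payment €452.09.
Month 3: interest €3.16; balance after payment €175.25.
Month 4: interest €1.23; balance after payment €0.00.

4 payments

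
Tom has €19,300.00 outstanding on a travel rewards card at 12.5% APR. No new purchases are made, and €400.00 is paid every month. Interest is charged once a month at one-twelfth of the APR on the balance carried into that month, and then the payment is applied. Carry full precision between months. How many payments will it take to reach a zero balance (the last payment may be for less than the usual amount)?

68 payments

Monthly rate r = 12.5%/12 = 1.04167% = 0.0104167.
Recurrence: B ← B·(1+r) − €400.00.
Month 1: interest €201.04; balance after payment €19,101.04.
Month 2: interest €198.97; balance after payment €18,900.01.
Closed form: n = −ln(1 − rB₀/P)/ln(1+r) = −ln(0.4974)/ln(1.01042) ≈ 67.392, so the balance reaches zero during payment 68.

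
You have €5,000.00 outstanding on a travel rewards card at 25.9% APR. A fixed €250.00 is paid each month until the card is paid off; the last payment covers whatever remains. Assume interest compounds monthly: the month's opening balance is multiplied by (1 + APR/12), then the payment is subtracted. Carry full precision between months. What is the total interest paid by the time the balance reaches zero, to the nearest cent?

Monthly rate r = 25.9%/12 = 2.15833% = 0.0215833.
Payoff takes n = ⌈−ln(1 − rB₀/P)/ln(1+r)⌉ = ⌈26.461⌉ = 27 payments; the last is €115.99.
Total paid = 26·€250.00 + €115.99 = €6,615.99.
Total interest = total paid − principal = €6,615.99 − €5,000.00 = €1,615.99.

€1,615.99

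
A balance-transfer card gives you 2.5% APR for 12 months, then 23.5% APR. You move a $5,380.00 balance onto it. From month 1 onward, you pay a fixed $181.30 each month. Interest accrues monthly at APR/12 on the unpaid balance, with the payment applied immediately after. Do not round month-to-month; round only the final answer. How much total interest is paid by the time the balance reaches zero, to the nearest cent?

Promo months 1–12 at r₀ = 2.5%/12 = 0.00208333; months 13+ at r₁ = 23.5%/12 = 0.0195833.
After month 12: iterate B ← B·(1+r₀) − $181.30 for 12 months → $3,315.35.
Then at r₁ with $181.30/mo: n₂ = −ln(1 − r₁·B/P)/ln(1+r₁) ≈ 22.86 → 23 more payments.
Total paid = 34·$181.30 + $156.06 = $6,320.26; interest = $6,320.26 − $5,380.00 = $940.26.

$940.26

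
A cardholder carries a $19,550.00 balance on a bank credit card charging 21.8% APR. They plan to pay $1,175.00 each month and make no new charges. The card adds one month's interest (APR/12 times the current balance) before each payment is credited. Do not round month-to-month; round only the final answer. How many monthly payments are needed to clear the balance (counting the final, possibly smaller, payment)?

20 months

Monthly rate r = 21.8%/12 = 1.81667% = 0.0181667.
Recurrence: B ← B·(1+r) − $1,175.00.
Month 1: interest $355.16; balance after payment $18,730.16.
Month 2: interest $340.26; balance after payment $17,895.42.
Closed form: n = −ln(1 − rB₀/P)/ln(1+r) = −ln(0.69774)/ln(1.01817) ≈ 19.991, so the balance reaches zero during payment 20.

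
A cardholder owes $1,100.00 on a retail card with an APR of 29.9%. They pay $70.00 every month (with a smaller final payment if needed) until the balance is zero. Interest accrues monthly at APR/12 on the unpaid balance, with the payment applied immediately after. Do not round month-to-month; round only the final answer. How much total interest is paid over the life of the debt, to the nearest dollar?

$313

Monthly rate r = 29.9%/12 = 2.49167% = 0.0249167.
Payoff takes n = ⌈−ln(1 − rB₀/P)/ln(1+r)⌉ = ⌈20.187⌉ = 21 payments; the last is $13.24.
Total paid = 20·$70.00 + $13.24 = $1,413.24.
Total interest = total paid − principal = $1,413.24 − $1,100.00 = $313.24.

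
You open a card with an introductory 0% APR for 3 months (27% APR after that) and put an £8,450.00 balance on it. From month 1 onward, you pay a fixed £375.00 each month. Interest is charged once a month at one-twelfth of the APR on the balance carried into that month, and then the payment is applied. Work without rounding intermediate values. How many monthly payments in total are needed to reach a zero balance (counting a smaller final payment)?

Promo months 1–3 at r₀ = 0%/12 = 0; months 4+ at r₁ = 27%/12 = 0.0225.
After month 3 (no interest yet): B = £8,450.00 − 3·£375.00 = £7,325.00.
Then at r₁ with £375.00/mo: n₂ = −ln(1 − r₁·B/P)/ln(1+r₁) ≈ 26.02 → 27 more payments.

30 months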